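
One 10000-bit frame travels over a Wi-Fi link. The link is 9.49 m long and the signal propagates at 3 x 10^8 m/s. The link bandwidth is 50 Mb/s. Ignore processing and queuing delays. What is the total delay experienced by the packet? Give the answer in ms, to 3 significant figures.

Transmission delay = L/R = 10000 / 50000000 = 0.2 ms.
Propagation delay = d/s = 9.49 m / 300000000 m/s = 3.16333e-05 ms.
Total = 0.200 ms.

0.200 ms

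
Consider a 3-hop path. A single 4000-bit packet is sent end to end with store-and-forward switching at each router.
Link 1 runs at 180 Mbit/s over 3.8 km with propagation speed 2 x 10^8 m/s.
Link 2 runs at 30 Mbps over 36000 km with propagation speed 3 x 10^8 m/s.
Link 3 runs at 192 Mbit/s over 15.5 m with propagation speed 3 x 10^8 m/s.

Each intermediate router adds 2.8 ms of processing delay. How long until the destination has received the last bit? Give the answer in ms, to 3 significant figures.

Transmission delays (L/R per hop): 0.0222222, 0.133333, 0.0208333 ms; sum = 0.176389 ms.
Propagation delays (d/s per hop): 0.019, 120, 5.16667e-05 ms; sum = 120.019 ms.
Processing at 2 router(s): 2 × 2.8 ms = 5.6 ms.
End-to-end = 126 ms.

126 ms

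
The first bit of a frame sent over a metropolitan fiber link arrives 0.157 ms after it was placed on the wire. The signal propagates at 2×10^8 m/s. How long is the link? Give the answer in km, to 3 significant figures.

d = s × t_prop = 200000000 × 0.000157 = 31.4 km.

31.4 km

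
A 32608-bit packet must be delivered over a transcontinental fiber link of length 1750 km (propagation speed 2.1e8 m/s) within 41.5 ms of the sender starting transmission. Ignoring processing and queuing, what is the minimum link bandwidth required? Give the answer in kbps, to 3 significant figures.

Propagation delay = 1750000 / 210000000 = 8.33333 ms.
Transmission budget = 41.5 − 8.33333 = 33.1667 ms.
R ≥ L / t_tx = 32608 bits / 0.0331667 s = 983 kbps.

983 kbps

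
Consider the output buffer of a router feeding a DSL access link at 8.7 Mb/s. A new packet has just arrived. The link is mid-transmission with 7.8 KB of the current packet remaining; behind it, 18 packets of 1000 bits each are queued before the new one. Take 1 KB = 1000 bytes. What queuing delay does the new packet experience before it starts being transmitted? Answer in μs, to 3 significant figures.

Each queued packet: L/R = 1000/8700000 = 114.943 μs.
18 queued → 2068.97 μs.
Plus remaining 62400 bits of current packet: 7172.41 μs.
Queuing delay = 9240 μs.

9240 μs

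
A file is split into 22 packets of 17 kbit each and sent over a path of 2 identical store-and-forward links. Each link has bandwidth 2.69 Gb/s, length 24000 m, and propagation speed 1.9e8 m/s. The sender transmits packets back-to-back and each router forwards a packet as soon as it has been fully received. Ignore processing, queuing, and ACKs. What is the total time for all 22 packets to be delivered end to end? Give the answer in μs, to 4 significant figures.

Per-hop transmission t_tx = L/R = 17000/2690000000 = 6.3197 μs.
Per-hop propagation t_prop = 24000/190000000 = 126.316 μs.
Pipeline fill: first packet needs 2·t_tx to clear all hops; remaining 21 packets each add one t_tx.
Total = (2+22-1)·t_tx + 2·t_prop = 23·6.3197 + 2·126.316 = 398.0 μs.

398.0 μs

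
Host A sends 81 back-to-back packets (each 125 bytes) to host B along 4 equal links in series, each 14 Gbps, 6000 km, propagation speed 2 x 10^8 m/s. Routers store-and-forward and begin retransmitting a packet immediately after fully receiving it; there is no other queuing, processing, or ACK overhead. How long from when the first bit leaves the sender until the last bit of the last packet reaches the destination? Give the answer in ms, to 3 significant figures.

120 ms

Per-hop transmission t_tx = L/R = 1000/14000000000 = 7.14286e-05 ms.
Per-hop propagation t_prop = 6000000/200000000 = 30 ms.
Pipeline fill: first packet needs 4·t_tx to clear all hops; remaining 80 packets each add one t_tx.
Total = (4+81-1)·t_tx + 4·t_prop = 84·7.14286e-05 + 4·30 = 120 ms.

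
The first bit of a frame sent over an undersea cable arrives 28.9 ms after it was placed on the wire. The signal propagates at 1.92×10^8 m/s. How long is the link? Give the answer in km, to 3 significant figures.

d = s × t_prop = 192000000 × 0.0289 = 5550 km.

5550 km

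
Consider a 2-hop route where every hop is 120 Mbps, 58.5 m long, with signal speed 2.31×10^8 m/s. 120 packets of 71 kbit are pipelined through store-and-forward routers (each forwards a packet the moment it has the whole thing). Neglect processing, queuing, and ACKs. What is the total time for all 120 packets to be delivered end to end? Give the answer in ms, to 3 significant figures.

Per-hop transmission t_tx = L/R = 71000/120000000 = 0.591667 ms.
Per-hop propagation t_prop = 58.5/231000000 = 0.000253247 ms.
Pipeline fill: first packet needs 2·t_tx to clear all hops; remaining 119 packets each add one t_tx.
Total = (2+120-1)·t_tx + 2·t_prop = 121·0.591667 + 2·0.000253247 = 71.6 ms.

71.6 ms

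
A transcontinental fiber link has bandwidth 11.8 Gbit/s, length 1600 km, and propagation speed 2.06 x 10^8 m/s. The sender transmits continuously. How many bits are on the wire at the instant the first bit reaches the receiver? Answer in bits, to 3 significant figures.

Propagation delay = 1600000 / 206000000 = 0.00776699 s.
BDP = R × t_prop = 11800000000 × 0.00776699 = 91650500 bits.

91700000 bits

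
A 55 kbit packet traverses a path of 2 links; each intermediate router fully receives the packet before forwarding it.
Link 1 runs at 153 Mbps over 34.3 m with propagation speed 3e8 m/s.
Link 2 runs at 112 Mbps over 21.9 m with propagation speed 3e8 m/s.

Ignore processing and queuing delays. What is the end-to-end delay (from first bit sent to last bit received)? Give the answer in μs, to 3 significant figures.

851 μs

L = 55000 bits.
Transmission delays (L/R per hop): 359.477, 491.071 μs; sum = 850.549 μs.
Propagation delays (d/s per hop): 0.114333, 0.073 μs; sum = 0.187333 μs.
End-to-end = 851 μs.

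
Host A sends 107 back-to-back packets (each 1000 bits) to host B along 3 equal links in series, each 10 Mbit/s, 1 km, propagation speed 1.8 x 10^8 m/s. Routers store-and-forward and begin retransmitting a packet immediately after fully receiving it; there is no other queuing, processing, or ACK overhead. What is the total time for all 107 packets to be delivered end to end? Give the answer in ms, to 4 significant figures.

10.92 ms

Per-hop transmission t_tx = L/R = 1000/10000000 = 0.1 ms.
Per-hop propagation t_prop = 1000/180000000 = 0.00555556 ms.
Pipeline fill: first packet needs 3·t_tx to clear all hops; remaining 106 packets each add one t_tx.
Total = (3+107-1)·t_tx + 3·t_prop = 109·0.1 + 3·0.00555556 = 10.92 ms.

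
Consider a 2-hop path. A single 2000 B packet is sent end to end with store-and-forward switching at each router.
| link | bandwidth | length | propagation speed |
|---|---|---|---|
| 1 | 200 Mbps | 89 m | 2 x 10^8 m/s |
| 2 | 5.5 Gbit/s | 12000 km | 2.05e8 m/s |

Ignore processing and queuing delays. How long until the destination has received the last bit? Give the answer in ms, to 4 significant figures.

58.62 ms

L = 2000 × 8 = 16000 bits.
Transmission delays (L/R per hop): 0.08, 0.00290909 ms; sum = 0.0829091 ms.
Propagation delays (d/s per hop): 0.000445, 58.5366 ms; sum = 58.537 ms.
End-to-end = 58.62 ms.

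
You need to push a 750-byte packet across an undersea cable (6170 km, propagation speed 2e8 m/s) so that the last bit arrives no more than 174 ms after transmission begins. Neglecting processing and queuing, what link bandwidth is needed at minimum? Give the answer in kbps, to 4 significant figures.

41.91 kbps

L = 6000 bits.
Propagation delay = 6170000 / 200000000 = 30.85 ms.
Transmission budget = 174 − 30.85 = 143.15 ms.
R ≥ L / t_tx = 6000 bits / 0.14315 s = 41.91 kbps.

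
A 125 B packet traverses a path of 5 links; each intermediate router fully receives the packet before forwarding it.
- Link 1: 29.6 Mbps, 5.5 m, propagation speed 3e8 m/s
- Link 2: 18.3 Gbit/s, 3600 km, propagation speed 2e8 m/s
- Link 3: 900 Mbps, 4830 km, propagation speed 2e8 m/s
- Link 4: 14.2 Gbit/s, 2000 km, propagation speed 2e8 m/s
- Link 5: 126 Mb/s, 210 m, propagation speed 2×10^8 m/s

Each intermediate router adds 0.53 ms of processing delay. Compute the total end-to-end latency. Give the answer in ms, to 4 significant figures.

54.31 ms

L = 125 × 8 = 1000 bits.
Transmission delays (L/R per hop): 0.0337838, 5.46448e-05, 0.00111111, 7.04225e-05, 0.00793651 ms; sum = 0.0429565 ms.
Propagation delays (d/s per hop): 1.83333e-05, 18, 24.15, 10, 0.00105 ms; sum = 52.1511 ms.
Processing at 4 router(s): 4 × 0.53 ms = 2.12 ms.
End-to-end = 54.31 ms.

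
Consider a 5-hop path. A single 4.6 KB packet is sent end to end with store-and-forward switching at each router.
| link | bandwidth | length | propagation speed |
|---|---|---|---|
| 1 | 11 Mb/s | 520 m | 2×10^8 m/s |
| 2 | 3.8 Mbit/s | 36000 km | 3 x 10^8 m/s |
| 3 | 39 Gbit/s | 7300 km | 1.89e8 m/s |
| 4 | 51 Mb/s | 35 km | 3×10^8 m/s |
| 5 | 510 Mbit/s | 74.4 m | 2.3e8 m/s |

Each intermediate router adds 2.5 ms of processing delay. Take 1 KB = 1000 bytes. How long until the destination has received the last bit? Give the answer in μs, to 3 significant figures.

183000 μs

L = 36800 bits.
Transmission delays (L/R per hop): 3345.45, 9684.21, 0.94359, 721.569, 72.1569 μs; sum = 13824.3 μs.
Propagation delays (d/s per hop): 2.6, 120000, 38624.3, 116.667, 0.323478 μs; sum = 158744 μs.
Processing at 4 router(s): 4 × 2.5 ms = 10000 μs.
End-to-end = 183000 μs.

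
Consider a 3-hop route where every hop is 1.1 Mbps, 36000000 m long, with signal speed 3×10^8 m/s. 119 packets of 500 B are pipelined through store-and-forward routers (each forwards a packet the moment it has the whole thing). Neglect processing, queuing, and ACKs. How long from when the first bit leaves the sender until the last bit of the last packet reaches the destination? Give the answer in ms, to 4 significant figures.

Per-hop transmission t_tx = L/R = 4000/1100000 = 3.63636 ms.
Per-hop propagation t_prop = 36000000/300000000 = 120 ms.
Pipeline fill: first packet needs 3·t_tx to clear all hops; remaining 118 packets each add one t_tx.
Total = (3+119-1)·t_tx + 3·t_prop = 121·3.63636 + 3·120 = 800.0 ms.

800.0 ms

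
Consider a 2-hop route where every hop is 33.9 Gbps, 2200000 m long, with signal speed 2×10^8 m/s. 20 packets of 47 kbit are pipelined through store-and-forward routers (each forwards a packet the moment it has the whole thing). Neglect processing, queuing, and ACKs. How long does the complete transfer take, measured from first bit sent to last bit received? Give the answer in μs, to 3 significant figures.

Per-hop transmission t_tx = L/R = 47000/33900000000 = 1.38643 μs.
Per-hop propagation t_prop = 2200000/200000000 = 11000 μs.
Pipeline fill: first packet needs 2·t_tx to clear all hops; remaining 19 packets each add one t_tx.
Total = (2+20-1)·t_tx + 2·t_prop = 21·1.38643 + 2·11000 = 22000 μs.

22000 μs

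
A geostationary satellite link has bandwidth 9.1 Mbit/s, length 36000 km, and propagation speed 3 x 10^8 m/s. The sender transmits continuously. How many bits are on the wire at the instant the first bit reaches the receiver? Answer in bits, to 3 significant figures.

Propagation delay = 36000000 / 300000000 = 0.12 s.
BDP = R × t_prop = 9100000 × 0.12 = 1092000 bits.

1090000 bits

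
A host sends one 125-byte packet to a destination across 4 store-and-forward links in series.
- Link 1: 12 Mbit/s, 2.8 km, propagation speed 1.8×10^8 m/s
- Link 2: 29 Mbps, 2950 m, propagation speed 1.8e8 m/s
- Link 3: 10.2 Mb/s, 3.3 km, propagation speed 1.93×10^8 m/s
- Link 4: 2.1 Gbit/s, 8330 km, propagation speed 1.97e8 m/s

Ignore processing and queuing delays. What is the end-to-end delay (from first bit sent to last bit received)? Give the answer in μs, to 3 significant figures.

L = 125 × 8 = 1000 bits.
Transmission delays (L/R per hop): 83.3333, 34.4828, 98.0392, 0.47619 μs; sum = 216.331 μs.
Propagation delays (d/s per hop): 15.5556, 16.3889, 17.0984, 42284.3 μs; sum = 42333.3 μs.
End-to-end = 42500 μs.

42500 μs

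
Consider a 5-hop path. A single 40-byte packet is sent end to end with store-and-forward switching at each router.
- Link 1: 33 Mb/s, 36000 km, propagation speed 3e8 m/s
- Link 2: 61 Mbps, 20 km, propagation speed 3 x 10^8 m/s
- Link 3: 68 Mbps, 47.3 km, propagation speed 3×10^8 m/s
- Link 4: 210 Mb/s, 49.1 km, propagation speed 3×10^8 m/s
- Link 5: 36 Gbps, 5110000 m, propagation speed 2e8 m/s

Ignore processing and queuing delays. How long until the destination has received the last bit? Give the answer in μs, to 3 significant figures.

L = 40 × 8 = 320 bits.
Transmission delays (L/R per hop): 9.69697, 5.2459, 4.70588, 1.52381, 0.00888889 μs; sum = 21.1815 μs.
Propagation delays (d/s per hop): 120000, 66.6667, 157.667, 163.667, 25550 μs; sum = 145938 μs.
End-to-end = 146000 μs.

146000 μs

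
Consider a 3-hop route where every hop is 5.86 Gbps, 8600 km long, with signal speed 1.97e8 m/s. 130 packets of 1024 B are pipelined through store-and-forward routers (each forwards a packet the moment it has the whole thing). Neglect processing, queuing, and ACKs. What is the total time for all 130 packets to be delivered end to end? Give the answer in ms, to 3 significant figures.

Per-hop transmission t_tx = L/R = 8192/5860000000 = 0.00139795 ms.
Per-hop propagation t_prop = 8600000/197000000 = 43.6548 ms.
Pipeline fill: first packet needs 3·t_tx to clear all hops; remaining 129 packets each add one t_tx.
Total = (3+130-1)·t_tx + 3·t_prop = 132·0.00139795 + 3·43.6548 = 131 ms.

131 ms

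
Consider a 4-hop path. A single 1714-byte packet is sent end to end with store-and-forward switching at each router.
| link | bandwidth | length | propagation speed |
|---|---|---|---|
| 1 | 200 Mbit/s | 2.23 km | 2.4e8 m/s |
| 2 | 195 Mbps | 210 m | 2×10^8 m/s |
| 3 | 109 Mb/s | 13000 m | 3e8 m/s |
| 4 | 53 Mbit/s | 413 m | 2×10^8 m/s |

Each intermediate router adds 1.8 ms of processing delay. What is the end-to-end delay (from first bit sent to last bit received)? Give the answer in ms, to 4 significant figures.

5.979 ms

L = 1714 × 8 = 13712 bits.
Transmission delays (L/R per hop): 0.06856, 0.0703179, 0.125798, 0.258717 ms; sum = 0.523393 ms.
Propagation delays (d/s per hop): 0.00929167, 0.00105, 0.0433333, 0.002065 ms; sum = 0.05574 ms.
Processing at 3 router(s): 3 × 1.8 ms = 5.4 ms.
End-to-end = 5.979 ms.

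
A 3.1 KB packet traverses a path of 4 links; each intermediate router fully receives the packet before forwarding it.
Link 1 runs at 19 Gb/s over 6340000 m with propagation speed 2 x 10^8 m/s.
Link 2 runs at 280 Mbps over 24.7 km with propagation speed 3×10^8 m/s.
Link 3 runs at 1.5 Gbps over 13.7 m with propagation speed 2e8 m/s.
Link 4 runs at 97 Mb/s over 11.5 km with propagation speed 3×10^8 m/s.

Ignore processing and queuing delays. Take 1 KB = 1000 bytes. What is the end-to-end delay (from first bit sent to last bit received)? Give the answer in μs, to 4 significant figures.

L = 24800 bits.
Transmission delays (L/R per hop): 1.30526, 88.5714, 16.5333, 255.67 μs; sum = 362.08 μs.
Propagation delays (d/s per hop): 31700, 82.3333, 0.0685, 38.3333 μs; sum = 31820.7 μs.
End-to-end = 32180 μs.

32180 μs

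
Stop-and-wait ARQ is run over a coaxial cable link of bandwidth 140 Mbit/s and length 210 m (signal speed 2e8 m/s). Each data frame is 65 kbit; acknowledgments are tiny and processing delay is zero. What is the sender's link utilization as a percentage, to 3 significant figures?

99.5 %

t_tx = L/R = 65000/140000000 = 0.000464286 s.
t_prop = 210/200000000 = 1.05e-06 s; RTT = 2.1e-06 s.
Cycle = t_tx + RTT = 0.000466386 s.
Utilization = t_tx / cycle = 0.000464286/0.000466386 = 99.5 %.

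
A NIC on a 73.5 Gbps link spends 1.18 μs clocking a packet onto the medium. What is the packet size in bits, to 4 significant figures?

86730 bits

L = R × t_tx = 73500000000 b/s × 1.18e-06 s = 86730 bits.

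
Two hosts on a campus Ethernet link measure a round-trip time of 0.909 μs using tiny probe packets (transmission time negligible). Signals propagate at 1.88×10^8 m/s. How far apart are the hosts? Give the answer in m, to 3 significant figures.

One-way propagation = RTT/2 = 0.4545 μs.
d = s × t = 188000000 × 4.545e-07 = 85.4 m.

85.4 m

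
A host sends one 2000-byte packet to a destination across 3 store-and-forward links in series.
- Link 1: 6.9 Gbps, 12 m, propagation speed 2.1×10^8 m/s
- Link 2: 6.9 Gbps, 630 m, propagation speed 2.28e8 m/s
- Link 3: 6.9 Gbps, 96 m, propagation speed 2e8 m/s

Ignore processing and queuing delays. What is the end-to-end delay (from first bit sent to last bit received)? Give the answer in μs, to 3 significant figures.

10.3 μs

L = 2000 × 8 = 16000 bits.
Transmission delay per hop = L/R = 16000/6900000000 = 2.31884 μs; 3 hops → 6.95652 μs.
Propagation delays (d/s per hop): 0.0571429, 2.76316, 0.48 μs; sum = 3.3003 μs.
End-to-end = 10.3 μs.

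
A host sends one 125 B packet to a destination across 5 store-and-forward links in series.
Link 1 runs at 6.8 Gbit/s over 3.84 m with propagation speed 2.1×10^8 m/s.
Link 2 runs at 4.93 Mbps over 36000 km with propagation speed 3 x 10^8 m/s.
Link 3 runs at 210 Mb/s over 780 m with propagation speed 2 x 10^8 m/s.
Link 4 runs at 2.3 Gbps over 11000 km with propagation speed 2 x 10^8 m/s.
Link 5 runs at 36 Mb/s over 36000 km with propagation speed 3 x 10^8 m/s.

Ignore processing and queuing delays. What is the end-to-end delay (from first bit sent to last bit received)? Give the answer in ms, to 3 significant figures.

295 ms

L = 125 × 8 = 1000 bits.
Transmission delays (L/R per hop): 0.000147059, 0.20284, 0.0047619, 0.000434783, 0.0277778 ms; sum = 0.235961 ms.
Propagation delays (d/s per hop): 1.82857e-05, 120, 0.0039, 55, 120 ms; sum = 295.004 ms.
End-to-end = 295 ms.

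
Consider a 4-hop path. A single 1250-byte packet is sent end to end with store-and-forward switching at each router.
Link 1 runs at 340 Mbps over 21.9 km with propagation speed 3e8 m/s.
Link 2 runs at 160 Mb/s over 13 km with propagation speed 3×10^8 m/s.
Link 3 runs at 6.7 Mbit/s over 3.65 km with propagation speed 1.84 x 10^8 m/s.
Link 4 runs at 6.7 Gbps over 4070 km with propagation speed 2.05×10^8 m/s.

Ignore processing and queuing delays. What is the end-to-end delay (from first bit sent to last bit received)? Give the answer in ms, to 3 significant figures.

L = 1250 × 8 = 10000 bits.
Transmission delays (L/R per hop): 0.0294118, 0.0625, 1.49254, 0.00149254 ms; sum = 1.58594 ms.
Propagation delays (d/s per hop): 0.073, 0.0433333, 0.019837, 19.8537 ms; sum = 19.9898 ms.
End-to-end = 21.6 ms.

21.6 ms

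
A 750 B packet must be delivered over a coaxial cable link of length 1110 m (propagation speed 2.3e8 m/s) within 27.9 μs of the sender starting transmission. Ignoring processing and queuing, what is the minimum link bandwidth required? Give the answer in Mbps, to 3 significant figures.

L = 6000 bits.
Propagation delay = 1110 / 2.3e+08 = 4.82609 μs.
Transmission budget = 27.9 − 4.82609 = 23.0739 μs.
R ≥ L / t_tx = 6000 bits / 2.30739e-05 s = 260 Mbps.

260 Mbps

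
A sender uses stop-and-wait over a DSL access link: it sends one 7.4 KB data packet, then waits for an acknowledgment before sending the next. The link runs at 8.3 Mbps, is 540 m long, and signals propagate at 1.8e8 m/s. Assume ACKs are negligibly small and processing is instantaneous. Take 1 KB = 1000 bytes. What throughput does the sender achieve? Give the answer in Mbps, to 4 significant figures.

8.293 Mbps

t_tx = L/R = 59200/8.3e+06 = 0.00713253 s.
t_prop = 540/180000000 = 3e-06 s; RTT = 6e-06 s.
Cycle = t_tx + RTT = 0.00713853 s.
Throughput = L / cycle = 59200 / 0.00713853 = 8.293 Mbps.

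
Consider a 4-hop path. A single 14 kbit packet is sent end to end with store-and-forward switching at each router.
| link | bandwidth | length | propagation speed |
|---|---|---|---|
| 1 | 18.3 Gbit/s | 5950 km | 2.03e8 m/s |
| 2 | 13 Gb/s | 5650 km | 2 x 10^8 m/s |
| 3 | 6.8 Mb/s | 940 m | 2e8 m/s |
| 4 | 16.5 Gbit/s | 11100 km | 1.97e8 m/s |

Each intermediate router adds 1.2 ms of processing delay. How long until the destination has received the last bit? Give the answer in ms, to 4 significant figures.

L = 14000 bits.
Transmission delays (L/R per hop): 0.000765027, 0.00107692, 2.05882, 0.000848485 ms; sum = 2.06151 ms.
Propagation delays (d/s per hop): 29.3103, 28.25, 0.0047, 56.3452 ms; sum = 113.91 ms.
Processing at 3 router(s): 3 × 1.2 ms = 3.6 ms.
End-to-end = 119.6 ms.

119.6 ms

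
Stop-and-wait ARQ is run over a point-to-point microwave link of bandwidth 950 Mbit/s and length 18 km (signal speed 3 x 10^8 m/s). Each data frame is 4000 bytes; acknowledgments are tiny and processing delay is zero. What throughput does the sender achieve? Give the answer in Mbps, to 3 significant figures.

208 Mbps

t_tx = L/R = 32000/950000000 = 3.36842e-05 s.
t_prop = 18000/300000000 = 6e-05 s; RTT = 0.00012 s.
Cycle = t_tx + RTT = 0.000153684 s.
Throughput = L / cycle = 32000 / 0.000153684 = 208 Mbps.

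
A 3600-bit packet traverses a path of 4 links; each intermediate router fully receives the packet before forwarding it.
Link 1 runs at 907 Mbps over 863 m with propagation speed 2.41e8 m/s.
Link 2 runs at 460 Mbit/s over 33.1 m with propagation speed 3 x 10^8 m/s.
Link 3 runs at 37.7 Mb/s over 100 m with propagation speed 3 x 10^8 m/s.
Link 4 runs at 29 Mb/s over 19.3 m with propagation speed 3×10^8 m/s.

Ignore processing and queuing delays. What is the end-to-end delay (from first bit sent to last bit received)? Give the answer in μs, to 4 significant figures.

235.5 μs

Transmission delays (L/R per hop): 3.96913, 7.82609, 95.4907, 124.138 μs; sum = 231.424 μs.
Propagation delays (d/s per hop): 3.58091, 0.110333, 0.333333, 0.0643333 μs; sum = 4.08891 μs.
End-to-end = 235.5 μs.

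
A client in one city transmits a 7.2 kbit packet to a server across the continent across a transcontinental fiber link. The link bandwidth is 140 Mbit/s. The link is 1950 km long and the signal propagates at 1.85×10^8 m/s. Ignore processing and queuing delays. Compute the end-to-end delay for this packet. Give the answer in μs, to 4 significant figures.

10590 μs

L = 7200 bits.
Transmission delay = L/R = 7200 / 140000000 = 51.4286 μs.
Propagation delay = d/s = 1950000 m / 185000000 m/s = 10540.5 μs.
Total = 10590 μs.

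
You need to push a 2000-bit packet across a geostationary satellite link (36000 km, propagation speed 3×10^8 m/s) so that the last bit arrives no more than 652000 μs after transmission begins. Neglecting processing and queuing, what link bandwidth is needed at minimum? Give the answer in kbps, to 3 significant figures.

3.76 kbps

Propagation delay = 36000000 / 300000000 = 120000 μs.
Transmission budget = 652000 − 120000 = 532000 μs.
R ≥ L / t_tx = 2000 bits / 0.532 s = 3.76 kbps.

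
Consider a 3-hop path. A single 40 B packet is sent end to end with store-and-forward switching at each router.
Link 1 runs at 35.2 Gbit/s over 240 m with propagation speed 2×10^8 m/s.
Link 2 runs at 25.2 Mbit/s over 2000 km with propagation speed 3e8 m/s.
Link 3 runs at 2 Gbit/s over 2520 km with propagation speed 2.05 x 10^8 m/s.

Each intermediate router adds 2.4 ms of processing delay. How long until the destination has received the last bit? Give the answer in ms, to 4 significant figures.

23.77 ms

L = 40 × 8 = 320 bits.
Transmission delays (L/R per hop): 9.09091e-06, 0.0126984, 0.00016 ms; sum = 0.0128675 ms.
Propagation delays (d/s per hop): 0.0012, 6.66667, 12.2927 ms; sum = 18.9605 ms.
Processing at 2 router(s): 2 × 2.4 ms = 4.8 ms.
End-to-end = 23.77 ms.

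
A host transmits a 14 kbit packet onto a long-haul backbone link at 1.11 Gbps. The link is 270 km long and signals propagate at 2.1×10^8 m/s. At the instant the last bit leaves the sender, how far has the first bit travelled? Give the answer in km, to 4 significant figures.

t_tx = L/R = 14000/1110000000 = 1.26126e-05 s.
Distance = s × t_tx = 210000000 × 1.26126e-05 = 2.649 km.

2.649 km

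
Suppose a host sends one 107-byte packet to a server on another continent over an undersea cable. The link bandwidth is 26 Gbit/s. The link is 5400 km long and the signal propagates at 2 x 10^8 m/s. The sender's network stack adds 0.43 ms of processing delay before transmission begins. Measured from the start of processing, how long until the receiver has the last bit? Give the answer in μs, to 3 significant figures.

L = 107 × 8 = 856 bits.
Transmission delay = L/R = 856 / 26000000000 = 0.0329231 μs.
Propagation delay = d/s = 5400000 m / 200000000 m/s = 27000 μs.
Plus processing delay 0.43 ms = 430 μs.
Total = 27400 μs.

27400 μs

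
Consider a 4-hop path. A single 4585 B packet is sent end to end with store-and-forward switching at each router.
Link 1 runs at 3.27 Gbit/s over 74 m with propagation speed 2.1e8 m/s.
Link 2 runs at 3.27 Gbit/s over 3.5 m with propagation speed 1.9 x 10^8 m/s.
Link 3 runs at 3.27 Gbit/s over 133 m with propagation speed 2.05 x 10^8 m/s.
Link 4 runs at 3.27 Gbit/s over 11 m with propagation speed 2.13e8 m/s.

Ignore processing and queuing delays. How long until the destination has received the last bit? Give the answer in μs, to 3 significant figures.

45.9 μs

L = 4585 × 8 = 36680 bits.
Transmission delay per hop = L/R = 36680/3270000000 = 11.2171 μs; 4 hops → 44.8685 μs.
Propagation delays (d/s per hop): 0.352381, 0.0184211, 0.64878, 0.0516432 μs; sum = 1.07123 μs.
End-to-end = 45.9 μs.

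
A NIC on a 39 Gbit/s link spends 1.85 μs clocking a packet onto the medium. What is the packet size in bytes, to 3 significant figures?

L = R × t_tx = 39000000000 b/s × 1.85e-06 s = 72150 bits.
In bytes: 72150 / 8 = 9020 bytes.

9020 bytes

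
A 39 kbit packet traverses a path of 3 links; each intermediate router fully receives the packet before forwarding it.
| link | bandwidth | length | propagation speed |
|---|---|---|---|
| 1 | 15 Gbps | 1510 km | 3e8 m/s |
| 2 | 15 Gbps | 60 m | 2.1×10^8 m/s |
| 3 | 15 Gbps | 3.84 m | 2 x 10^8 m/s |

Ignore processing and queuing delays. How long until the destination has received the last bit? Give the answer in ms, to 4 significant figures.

5.041 ms

L = 39000 bits.
Transmission delay per hop = L/R = 39000/15000000000 = 0.0026 ms; 3 hops → 0.0078 ms.
Propagation delays (d/s per hop): 5.03333, 0.000285714, 1.92e-05 ms; sum = 5.03364 ms.
End-to-end = 5.041 ms.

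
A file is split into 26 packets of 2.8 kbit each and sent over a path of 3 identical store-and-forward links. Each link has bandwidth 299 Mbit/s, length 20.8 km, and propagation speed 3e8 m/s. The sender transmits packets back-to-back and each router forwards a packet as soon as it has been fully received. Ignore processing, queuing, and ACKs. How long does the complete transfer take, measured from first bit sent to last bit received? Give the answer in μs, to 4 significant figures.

470.2 μs

Per-hop transmission t_tx = L/R = 2800/299000000 = 9.36455 μs.
Per-hop propagation t_prop = 20800/300000000 = 69.3333 μs.
Pipeline fill: first packet needs 3·t_tx to clear all hops; remaining 25 packets each add one t_tx.
Total = (3+26-1)·t_tx + 3·t_prop = 28·9.36455 + 3·69.3333 = 470.2 μs.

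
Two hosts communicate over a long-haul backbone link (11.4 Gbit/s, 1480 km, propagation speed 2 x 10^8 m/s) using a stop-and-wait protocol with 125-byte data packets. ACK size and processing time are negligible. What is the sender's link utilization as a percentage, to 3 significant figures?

0.000593 %

t_tx = L/R = 1000/11400000000 = 8.77193e-08 s.
t_prop = 1480000/200000000 = 0.0074 s; RTT = 0.0148 s.
Cycle = t_tx + RTT = 0.0148001 s.
Utilization = t_tx / cycle = 8.77193e-08/0.0148001 = 0.000593 %.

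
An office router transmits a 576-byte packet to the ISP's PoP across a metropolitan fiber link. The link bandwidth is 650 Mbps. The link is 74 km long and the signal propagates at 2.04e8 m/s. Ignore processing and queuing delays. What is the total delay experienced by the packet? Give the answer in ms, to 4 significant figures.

0.3698 ms

L = 576 × 8 = 4608 bits.
Transmission delay = L/R = 4608 / 650000000 = 0.00708923 ms.
Propagation delay = d/s = 74000 m / 204000000 m/s = 0.362745 ms.
Total = 0.3698 ms.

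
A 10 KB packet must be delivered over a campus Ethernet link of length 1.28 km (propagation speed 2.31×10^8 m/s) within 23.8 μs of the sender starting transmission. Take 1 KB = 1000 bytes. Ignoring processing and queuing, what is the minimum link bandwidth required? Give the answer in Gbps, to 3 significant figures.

L = 80000 bits.
Propagation delay = 1280 / 231000000 = 5.54113 μs.
Transmission budget = 23.8 − 5.54113 = 18.2589 μs.
R ≥ L / t_tx = 80000 bits / 1.82589e-05 s = 4.38 Gbps.

4.38 Gbps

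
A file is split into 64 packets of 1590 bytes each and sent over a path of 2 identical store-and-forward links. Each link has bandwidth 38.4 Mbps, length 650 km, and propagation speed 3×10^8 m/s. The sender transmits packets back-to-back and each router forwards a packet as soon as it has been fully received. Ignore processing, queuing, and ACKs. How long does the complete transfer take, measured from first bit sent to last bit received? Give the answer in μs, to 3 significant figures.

25900 μs

Per-hop transmission t_tx = L/R = 12720/38400000 = 331.25 μs.
Per-hop propagation t_prop = 650000/300000000 = 2166.67 μs.
Pipeline fill: first packet needs 2·t_tx to clear all hops; remaining 63 packets each add one t_tx.
Total = (2+64-1)·t_tx + 2·t_prop = 65·331.25 + 2·2166.67 = 25900 μs.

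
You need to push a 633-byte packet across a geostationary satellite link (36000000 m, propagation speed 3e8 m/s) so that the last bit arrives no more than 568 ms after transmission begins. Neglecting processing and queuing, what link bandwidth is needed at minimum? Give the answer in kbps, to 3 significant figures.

11.3 kbps

L = 5064 bits.
Propagation delay = 36000000 / 300000000 = 120 ms.
Transmission budget = 568 − 120 = 448 ms.
R ≥ L / t_tx = 5064 bits / 0.448 s = 11.3 kbps.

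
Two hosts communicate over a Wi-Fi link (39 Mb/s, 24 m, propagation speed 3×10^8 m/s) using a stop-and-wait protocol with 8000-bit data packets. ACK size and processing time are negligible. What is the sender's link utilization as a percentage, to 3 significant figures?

99.9 %

t_tx = L/R = 8000/39000000 = 0.000205128 s.
t_prop = 24/300000000 = 8e-08 s; RTT = 1.6e-07 s.
Cycle = t_tx + RTT = 0.000205288 s.
Utilization = t_tx / cycle = 0.000205128/0.000205288 = 99.9 %.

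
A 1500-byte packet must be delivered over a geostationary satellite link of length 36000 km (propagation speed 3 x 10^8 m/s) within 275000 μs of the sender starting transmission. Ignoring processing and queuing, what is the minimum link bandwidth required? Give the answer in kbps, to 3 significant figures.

77.4 kbps

L = 12000 bits.
Propagation delay = 36000000 / 300000000 = 120000 μs.
Transmission budget = 275000 − 120000 = 155000 μs.
R ≥ L / t_tx = 12000 bits / 0.155 s = 77.4 kbps.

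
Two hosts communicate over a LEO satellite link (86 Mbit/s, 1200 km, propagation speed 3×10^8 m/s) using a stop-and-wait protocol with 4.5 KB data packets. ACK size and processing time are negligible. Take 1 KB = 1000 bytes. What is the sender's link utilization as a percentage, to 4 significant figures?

4.972 %

t_tx = L/R = 36000/86000000 = 0.000418605 s.
t_prop = 1200000/300000000 = 0.004 s; RTT = 0.008 s.
Cycle = t_tx + RTT = 0.0084186 s.
Utilization = t_tx / cycle = 0.000418605/0.0084186 = 4.972 %.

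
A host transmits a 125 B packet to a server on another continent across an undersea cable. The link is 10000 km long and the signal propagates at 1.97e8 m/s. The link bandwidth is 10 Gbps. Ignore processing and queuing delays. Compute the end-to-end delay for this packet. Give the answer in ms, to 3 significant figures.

L = 125 × 8 = 1000 bits.
Transmission delay = L/R = 1000 / 10000000000 = 0.0001 ms.
Propagation delay = d/s = 10000000 m / 197000000 m/s = 50.7614 ms.
Total = 50.8 ms.

50.8 ms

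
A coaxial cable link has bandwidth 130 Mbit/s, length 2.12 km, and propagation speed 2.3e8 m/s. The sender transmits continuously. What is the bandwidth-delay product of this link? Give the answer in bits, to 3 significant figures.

Propagation delay = 2120 / 2.3e+08 = 9.21739e-06 s.
BDP = R × t_prop = 130000000 × 9.21739e-06 = 1198.26 bits.

1200 bits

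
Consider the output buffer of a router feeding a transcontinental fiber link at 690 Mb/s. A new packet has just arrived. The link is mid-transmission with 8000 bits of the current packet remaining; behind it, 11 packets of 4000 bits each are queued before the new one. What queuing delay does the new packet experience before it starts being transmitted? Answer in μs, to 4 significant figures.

75.36 μs

Each queued packet: L/R = 4000/690000000 = 5.7971 μs.
11 queued → 63.7681 μs.
Plus remaining 8000 bits of current packet: 11.5942 μs.
Queuing delay = 75.36 μs.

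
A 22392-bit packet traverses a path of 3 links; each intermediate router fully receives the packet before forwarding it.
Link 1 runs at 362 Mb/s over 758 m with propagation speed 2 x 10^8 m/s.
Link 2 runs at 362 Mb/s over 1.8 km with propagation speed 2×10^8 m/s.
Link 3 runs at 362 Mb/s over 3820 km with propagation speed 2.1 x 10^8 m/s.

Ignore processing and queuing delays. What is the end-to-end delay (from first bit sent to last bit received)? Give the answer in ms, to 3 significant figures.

Transmission delay per hop = L/R = 22392/362000000 = 0.0618564 ms; 3 hops → 0.185569 ms.
Propagation delays (d/s per hop): 0.00379, 0.009, 18.1905 ms; sum = 18.2033 ms.
End-to-end = 18.4 ms.

18.4 ms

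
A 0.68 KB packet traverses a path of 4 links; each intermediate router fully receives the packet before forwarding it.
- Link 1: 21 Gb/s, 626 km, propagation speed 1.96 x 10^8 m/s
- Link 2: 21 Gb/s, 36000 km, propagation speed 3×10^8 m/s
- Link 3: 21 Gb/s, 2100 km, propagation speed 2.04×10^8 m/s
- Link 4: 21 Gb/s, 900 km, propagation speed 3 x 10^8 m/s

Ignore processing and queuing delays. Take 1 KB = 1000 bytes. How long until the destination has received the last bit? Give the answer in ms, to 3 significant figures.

136 ms

L = 5440 bits.
Transmission delay per hop = L/R = 5440/21000000000 = 0.000259048 ms; 4 hops → 0.00103619 ms.
Propagation delays (d/s per hop): 3.19388, 120, 10.2941, 3 ms; sum = 136.488 ms.
End-to-end = 136 ms.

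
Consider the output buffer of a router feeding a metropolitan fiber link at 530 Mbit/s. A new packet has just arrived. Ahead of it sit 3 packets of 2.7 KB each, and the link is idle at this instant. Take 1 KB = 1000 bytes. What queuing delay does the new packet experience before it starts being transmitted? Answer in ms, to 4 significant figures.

0.1223 ms

Each queued packet: L/R = 21600/530000000 = 0.0407547 ms.
3 queued → 0.122264 ms.
Queuing delay = 0.1223 ms.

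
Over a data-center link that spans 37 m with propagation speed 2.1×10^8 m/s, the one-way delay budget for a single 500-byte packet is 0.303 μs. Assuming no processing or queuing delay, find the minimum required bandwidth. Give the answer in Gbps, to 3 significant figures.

31.5 Gbps

L = 4000 bits.
Propagation delay = 37 / 210000000 = 0.17619 μs.
Transmission budget = 0.303 − 0.17619 = 0.12681 μs.
R ≥ L / t_tx = 4000 bits / 1.2681e-07 s = 31.5 Gbps.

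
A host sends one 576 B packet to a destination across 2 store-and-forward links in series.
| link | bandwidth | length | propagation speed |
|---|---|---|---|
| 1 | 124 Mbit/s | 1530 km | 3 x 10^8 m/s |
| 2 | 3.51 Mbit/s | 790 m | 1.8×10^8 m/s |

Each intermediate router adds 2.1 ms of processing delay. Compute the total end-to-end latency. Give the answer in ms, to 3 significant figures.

8.55 ms

L = 576 × 8 = 4608 bits.
Transmission delays (L/R per hop): 0.0371613, 1.31282 ms; sum = 1.34998 ms.
Propagation delays (d/s per hop): 5.1, 0.00438889 ms; sum = 5.10439 ms.
Processing at 1 router(s): 1 × 2.1 ms = 2.1 ms.
End-to-end = 8.55 ms.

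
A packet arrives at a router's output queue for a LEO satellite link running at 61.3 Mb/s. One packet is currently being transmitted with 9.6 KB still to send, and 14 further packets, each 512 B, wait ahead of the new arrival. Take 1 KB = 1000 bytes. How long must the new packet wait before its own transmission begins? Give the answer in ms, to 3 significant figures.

Each queued packet: L/R = 4096/61300000 = 0.0668189 ms.
14 queued → 0.935465 ms.
Plus remaining 76800 bits of current packet: 1.25285 ms.
Queuing delay = 2.19 ms.

2.19 ms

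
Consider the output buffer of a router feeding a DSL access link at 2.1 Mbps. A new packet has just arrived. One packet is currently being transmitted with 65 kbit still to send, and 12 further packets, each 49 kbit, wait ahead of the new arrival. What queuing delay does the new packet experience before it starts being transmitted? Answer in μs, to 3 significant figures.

311000 μs

Each queued packet: L/R = 49000/2100000 = 23333.3 μs.
12 queued → 280000 μs.
Plus remaining 65000 bits of current packet: 30952.4 μs.
Queuing delay = 311000 μs.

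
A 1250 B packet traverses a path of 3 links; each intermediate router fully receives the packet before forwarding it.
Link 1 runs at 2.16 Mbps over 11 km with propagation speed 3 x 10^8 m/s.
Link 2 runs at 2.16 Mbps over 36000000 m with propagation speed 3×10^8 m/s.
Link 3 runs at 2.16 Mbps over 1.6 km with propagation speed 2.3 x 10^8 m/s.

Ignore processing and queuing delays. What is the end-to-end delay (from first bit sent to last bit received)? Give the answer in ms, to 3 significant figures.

L = 1250 × 8 = 10000 bits.
Transmission delay per hop = L/R = 10000/2160000 = 4.62963 ms; 3 hops → 13.8889 ms.
Propagation delays (d/s per hop): 0.0366667, 120, 0.00695652 ms; sum = 120.044 ms.
End-to-end = 134 ms.

134 ms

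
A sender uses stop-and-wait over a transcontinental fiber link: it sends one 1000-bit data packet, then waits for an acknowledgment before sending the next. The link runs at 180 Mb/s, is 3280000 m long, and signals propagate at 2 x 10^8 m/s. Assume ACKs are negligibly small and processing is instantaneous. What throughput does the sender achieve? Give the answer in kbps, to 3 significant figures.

t_tx = L/R = 1000/180000000 = 5.55556e-06 s.
t_prop = 3280000/200000000 = 0.0164 s; RTT = 0.0328 s.
Cycle = t_tx + RTT = 0.0328056 s.
Throughput = L / cycle = 1000 / 0.0328056 = 30.5 kbps.

30.5 kbps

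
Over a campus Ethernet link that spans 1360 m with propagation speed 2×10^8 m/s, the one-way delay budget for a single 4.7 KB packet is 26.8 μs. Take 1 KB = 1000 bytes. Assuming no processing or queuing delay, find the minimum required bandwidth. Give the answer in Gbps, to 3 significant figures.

L = 37600 bits.
Propagation delay = 1360 / 200000000 = 6.8 μs.
Transmission budget = 26.8 − 6.8 = 20 μs.
R ≥ L / t_tx = 37600 bits / 2e-05 s = 1.88 Gbps.

1.88 Gbps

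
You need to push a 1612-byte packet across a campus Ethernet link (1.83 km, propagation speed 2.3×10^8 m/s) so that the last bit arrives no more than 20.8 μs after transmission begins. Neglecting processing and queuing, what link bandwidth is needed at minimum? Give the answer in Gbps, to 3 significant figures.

L = 12896 bits.
Propagation delay = 1830 / 2.3e+08 = 7.95652 μs.
Transmission budget = 20.8 − 7.95652 = 12.8435 μs.
R ≥ L / t_tx = 12896 bits / 1.28435e-05 s = 1.00 Gbps.

1.00 Gbps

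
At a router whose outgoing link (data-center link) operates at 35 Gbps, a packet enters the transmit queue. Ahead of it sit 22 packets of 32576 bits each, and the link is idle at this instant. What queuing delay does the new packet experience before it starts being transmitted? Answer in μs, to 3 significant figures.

Each queued packet: L/R = 32576/35000000000 = 0.930743 μs.
22 queued → 20.4763 μs.
Queuing delay = 20.5 μs.

20.5 μs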